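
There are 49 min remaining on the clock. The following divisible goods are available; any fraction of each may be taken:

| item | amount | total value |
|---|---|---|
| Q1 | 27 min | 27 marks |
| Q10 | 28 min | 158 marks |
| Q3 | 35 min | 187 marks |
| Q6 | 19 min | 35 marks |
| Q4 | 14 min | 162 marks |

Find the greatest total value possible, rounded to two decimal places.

357.40

Take in order of value per unit:
- Q4 (162/14 per unit): all 14 → value 162, running total 162.00
- Q10 (158/28 per unit): all 28 → value 158, running total 320.00
- Q3 (187/35 per unit): 7 of 35 → value 7×187/35 = 37.4000, running total 357.40
Total 357.40.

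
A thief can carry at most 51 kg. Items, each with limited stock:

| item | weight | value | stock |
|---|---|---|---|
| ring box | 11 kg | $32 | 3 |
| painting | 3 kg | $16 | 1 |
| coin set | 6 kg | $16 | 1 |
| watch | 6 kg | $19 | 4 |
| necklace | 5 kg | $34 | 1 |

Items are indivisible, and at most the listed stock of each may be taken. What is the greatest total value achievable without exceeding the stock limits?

Top feasible selections:
- 1×ring box + 1×painting + 1×coin set + 4×watch + 1×necklace: weight 49, value 174
- 2×ring box + 4×watch + 1×necklace: weight 51, value 174
- 2×ring box + 1×painting + 3×watch + 1×necklace: weight 48, value 171
- 2×ring box + 1×coin set + 3×watch + 1×necklace: weight 51, value 171
Best: $174.

$174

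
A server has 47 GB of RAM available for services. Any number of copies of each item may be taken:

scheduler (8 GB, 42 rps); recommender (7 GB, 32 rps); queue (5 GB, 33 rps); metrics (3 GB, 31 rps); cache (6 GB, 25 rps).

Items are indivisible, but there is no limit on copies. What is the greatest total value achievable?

467 rps

Best value-per-unit is metrics at 31/3; filling with it alone gives 15×31 = 465.
Optimal mix: 1×queue + 14×metrics → memory 47, value 467.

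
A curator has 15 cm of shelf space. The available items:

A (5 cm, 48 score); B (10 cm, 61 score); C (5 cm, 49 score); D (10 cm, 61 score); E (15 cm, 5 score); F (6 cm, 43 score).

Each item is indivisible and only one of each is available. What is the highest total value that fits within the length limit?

110 score

Check high-value combinations within 15 cm:
- B+C: length 10+5=15, value 61+49=110
- C+D: length 5+10=15, value 49+61=110
- A+B: length 5+10=15, value 48+61=109
- A+D: length 5+10=15, value 48+61=109
- A+C: length 5+5=10, value 48+49=97
Best: 110 score.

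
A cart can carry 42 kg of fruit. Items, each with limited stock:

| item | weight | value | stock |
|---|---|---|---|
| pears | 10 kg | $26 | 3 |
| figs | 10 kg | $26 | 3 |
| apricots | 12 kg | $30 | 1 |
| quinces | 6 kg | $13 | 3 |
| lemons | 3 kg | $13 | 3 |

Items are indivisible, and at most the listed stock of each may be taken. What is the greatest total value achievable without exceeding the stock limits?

Best selections within weight 42 and stock limits:
- 2×figs + 1×apricots + 3×lemons: weight 41, value 121
- 1×pears + 1×figs + 1×apricots + 3×lemons: weight 41, value 121
Best: $121.

$121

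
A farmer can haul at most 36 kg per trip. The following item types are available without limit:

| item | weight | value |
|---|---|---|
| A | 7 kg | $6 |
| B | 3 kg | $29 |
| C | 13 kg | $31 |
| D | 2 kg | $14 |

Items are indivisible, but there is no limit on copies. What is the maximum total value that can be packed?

Best value-per-unit is B at 29/3, and filling with it alone uses weight 12×3=36. No mix of the others beats 12×29 = 348.

$348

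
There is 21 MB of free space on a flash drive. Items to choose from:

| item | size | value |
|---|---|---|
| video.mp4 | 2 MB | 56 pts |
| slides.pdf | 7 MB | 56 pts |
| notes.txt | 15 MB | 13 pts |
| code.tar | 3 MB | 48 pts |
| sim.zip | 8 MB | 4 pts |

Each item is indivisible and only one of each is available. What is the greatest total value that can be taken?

Check high-value combinations within 21 MB:
- video.mp4+slides.pdf+code.tar+sim.zip: size 2+7+3+8=20, value 56+56+48+4=164
- video.mp4+slides.pdf+code.tar: size 2+7+3=12, value 56+56+48=160
- video.mp4+notes.txt+code.tar: size 2+15+3=20, value 56+13+48=117
- video.mp4+slides.pdf+sim.zip: size 2+7+8=17, value 56+56+4=116
Best: 164 pts.

164 pts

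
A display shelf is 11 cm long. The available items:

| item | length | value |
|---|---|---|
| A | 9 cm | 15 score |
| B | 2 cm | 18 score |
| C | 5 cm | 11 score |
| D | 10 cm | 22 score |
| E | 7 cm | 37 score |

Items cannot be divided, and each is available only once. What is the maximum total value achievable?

Check high-value combinations within 11 cm:
- B+E: length 2+7=9, value 18+37=55
- E: length 7, value 37
- A+B: length 9+2=11, value 15+18=33
- B+C: length 2+5=7, value 18+11=29
Best: 55 score.

55 score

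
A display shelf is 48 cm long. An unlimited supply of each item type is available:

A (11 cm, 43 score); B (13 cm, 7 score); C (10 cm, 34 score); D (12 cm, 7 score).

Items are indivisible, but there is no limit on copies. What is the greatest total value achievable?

Best value-per-unit is A at 43/11, and filling with it alone uses length 4×11=44. No mix of the others beats 4×43 = 172.

172 score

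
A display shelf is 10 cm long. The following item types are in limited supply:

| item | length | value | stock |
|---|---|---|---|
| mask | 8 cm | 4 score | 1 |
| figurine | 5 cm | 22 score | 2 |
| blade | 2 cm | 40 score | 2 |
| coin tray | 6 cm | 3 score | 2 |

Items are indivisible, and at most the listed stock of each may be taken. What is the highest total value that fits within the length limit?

102 score

Top feasible selections:
- 1×figurine + 2×blade: length 9, value 102
- 2×blade + 1×coin tray: length 10, value 83
- 2×blade: length 4, value 80
Best: 102 score.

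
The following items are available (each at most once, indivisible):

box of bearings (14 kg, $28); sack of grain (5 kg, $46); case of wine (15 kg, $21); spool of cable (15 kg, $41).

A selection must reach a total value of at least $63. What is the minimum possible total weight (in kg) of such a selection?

Subsets with value ≥ 63, sorted by total weight:
- box of bearings+sack of grain: weight 19, value 74
- sack of grain+spool of cable: weight 20, value 87
Minimum weight: 19 kg.

19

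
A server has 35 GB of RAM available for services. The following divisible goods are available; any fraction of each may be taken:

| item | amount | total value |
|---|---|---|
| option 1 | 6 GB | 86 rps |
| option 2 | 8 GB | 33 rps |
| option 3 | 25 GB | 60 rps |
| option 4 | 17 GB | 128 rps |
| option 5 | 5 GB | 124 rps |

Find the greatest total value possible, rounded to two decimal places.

Take in order of value per unit:
- option 5 (124/5 per unit): all 5 → value 124, running total 124.00
- option 1 (86/6 per unit): all 6 → value 86, running total 210.00
- option 4 (128/17 per unit): all 17 → value 128, running total 338.00
- option 2 (33/8 per unit): 7 of 8 → value 7×33/8 = 28.8750, running total 366.88
Total 366.88.

366.88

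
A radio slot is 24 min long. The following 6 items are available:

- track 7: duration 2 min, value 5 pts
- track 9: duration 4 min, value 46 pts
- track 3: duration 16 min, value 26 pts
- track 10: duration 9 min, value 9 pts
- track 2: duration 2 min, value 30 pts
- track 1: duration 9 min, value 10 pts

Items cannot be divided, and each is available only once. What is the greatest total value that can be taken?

107 pts

Check high-value combinations within 24 min:
- track 7+track 9+track 3+track 2: duration 2+4+16+2=24, value 5+46+26+30=107
- track 9+track 3+track 2: duration 4+16+2=22, value 46+26+30=102
- track 9+track 10+track 2+track 1: duration 4+9+2+9=24, value 46+9+30+10=95
Best: 107 pts.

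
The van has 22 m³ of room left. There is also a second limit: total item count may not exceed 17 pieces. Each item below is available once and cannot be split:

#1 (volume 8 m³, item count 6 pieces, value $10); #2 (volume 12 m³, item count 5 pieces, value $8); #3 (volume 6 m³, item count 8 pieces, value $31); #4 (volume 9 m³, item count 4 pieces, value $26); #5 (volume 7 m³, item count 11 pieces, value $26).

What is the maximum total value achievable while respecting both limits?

$57

Feasible sets respecting both limits:
- #3+#4: volume 15, item count 12, value 57
- #4+#5: volume 16, item count 15, value 52
- #1+#3: volume 14, item count 14, value 41
Best: $57.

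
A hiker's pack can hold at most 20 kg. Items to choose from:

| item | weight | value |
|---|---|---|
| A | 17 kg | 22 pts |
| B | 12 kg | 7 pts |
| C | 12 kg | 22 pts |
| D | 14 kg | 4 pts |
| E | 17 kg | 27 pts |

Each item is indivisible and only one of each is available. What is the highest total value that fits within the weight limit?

Check high-value combinations within 20 kg:
- E: weight 17, value 27
- C: weight 12, value 22
- A: weight 17, value 22
Best: 27 pts.

27 pts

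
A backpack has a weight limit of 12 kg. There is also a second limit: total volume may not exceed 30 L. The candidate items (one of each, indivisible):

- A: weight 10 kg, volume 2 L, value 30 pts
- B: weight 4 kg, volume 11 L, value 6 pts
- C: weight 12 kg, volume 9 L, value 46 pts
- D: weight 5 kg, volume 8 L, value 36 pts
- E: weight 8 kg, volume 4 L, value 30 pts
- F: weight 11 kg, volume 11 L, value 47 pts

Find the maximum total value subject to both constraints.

Feasible sets respecting both limits:
- F: weight 11, volume 11, value 47
- C: weight 12, volume 9, value 46
- B+D: weight 9, volume 19, value 42
Best: 47 pts.

47 pts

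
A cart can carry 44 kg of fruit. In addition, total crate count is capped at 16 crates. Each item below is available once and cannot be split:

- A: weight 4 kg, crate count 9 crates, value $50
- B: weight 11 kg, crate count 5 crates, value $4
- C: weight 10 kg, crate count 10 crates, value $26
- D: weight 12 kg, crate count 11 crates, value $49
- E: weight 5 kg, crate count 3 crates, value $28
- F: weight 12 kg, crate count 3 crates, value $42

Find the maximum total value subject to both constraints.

Feasible sets respecting both limits:
- A+E+F: weight 21, crate count 15, value 120
- C+E+F: weight 27, crate count 16, value 96
- A+F: weight 16, crate count 12, value 92
- D+F: weight 24, crate count 14, value 91
Best: $120.

$120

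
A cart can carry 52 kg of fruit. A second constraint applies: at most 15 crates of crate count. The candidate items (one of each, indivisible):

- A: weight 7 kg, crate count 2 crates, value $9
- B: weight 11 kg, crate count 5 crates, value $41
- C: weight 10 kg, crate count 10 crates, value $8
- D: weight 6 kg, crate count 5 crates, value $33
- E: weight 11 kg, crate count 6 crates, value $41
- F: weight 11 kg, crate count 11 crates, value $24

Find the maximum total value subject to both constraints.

Feasible sets respecting both limits:
- A+B+E: weight 29, crate count 13, value 91
- A+B+D: weight 24, crate count 12, value 83
- A+D+E: weight 24, crate count 13, value 83
Best: $91.

$91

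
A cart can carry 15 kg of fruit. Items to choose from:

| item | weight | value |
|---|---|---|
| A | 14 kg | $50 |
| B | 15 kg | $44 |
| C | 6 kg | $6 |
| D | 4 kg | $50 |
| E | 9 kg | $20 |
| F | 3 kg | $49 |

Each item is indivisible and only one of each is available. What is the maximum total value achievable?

This is a 0/1 knapsack; check combinations near the capacity.
- C+D+F: weight 6+4+3=13, value 6+50+49=105
- D+F: weight 4+3=7, value 50+49=99
- D+E: weight 4+9=13, value 50+20=70
- E+F: weight 9+3=12, value 20+49=69
Best: $105.

$105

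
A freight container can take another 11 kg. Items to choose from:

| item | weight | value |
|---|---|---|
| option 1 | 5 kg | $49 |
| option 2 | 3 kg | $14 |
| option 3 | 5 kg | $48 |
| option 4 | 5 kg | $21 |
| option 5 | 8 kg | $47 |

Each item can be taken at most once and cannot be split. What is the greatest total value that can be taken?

$97

This is a 0/1 knapsack; check combinations near the capacity.
- option 1+option 3: weight 5+5=10, value 49+48=97
- option 1+option 4: weight 5+5=10, value 49+21=70
- option 3+option 4: weight 5+5=10, value 48+21=69
- option 1+option 2: weight 5+3=8, value 49+14=63
Best: $97.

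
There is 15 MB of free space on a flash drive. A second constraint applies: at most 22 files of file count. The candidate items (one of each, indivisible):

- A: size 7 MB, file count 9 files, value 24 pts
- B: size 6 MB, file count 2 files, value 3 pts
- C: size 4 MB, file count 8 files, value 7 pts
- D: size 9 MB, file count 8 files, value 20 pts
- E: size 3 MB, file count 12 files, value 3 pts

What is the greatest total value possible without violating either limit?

31 pts

Feasible sets respecting both limits:
- A+C: size 11, file count 17, value 31
- A+B: size 13, file count 11, value 27
- C+D: size 13, file count 16, value 27
- A+E: size 10, file count 21, value 27
Best: 31 pts.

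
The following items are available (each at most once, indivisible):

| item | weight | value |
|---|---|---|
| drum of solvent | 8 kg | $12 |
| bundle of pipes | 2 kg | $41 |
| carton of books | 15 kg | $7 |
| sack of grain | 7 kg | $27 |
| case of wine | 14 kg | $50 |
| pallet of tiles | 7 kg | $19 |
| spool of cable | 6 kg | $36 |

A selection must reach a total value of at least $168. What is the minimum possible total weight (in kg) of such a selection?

Subsets with value ≥ 168, sorted by total weight:
- bundle of pipes+sack of grain+case of wine+pallet of tiles+spool of cable: weight 36, value 173
- drum of solvent+bundle of pipes+sack of grain+case of wine+pallet of tiles+spool of cable: weight 44, value 185
Minimum weight: 36 kg.

36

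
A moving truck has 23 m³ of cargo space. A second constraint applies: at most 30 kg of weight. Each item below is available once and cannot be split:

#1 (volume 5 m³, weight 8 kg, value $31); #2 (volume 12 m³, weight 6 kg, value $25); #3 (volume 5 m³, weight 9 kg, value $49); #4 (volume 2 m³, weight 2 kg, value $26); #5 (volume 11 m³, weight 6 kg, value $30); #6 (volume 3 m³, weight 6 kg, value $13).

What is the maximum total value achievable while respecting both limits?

$136

Feasible sets respecting both limits:
- #1+#3+#4+#5: volume 23, weight 25, value 136
- #1+#3+#4+#6: volume 15, weight 25, value 119
- #3+#4+#5+#6: volume 21, weight 23, value 118
- #2+#3+#4+#6: volume 22, weight 23, value 113
Best: $136.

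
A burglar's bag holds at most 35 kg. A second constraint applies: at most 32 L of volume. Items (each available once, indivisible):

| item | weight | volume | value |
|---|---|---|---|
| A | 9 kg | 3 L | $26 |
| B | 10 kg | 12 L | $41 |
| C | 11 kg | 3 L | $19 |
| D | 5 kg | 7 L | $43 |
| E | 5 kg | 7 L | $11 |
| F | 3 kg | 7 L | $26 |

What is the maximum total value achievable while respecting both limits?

Feasible sets respecting both limits:
- A+B+D+F: weight 27, volume 29, value 136
- A+B+C+D: weight 35, volume 25, value 129
- B+C+D+F: weight 29, volume 29, value 129
- A+C+D+E+F: weight 33, volume 27, value 125
Best: $136.

$136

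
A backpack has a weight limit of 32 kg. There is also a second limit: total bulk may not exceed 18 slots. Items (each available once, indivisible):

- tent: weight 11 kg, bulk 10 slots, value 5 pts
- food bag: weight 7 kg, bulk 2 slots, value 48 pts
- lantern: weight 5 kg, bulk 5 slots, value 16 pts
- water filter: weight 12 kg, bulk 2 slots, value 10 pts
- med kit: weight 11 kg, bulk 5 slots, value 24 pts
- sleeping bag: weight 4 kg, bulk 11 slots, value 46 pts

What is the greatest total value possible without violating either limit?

118 pts

Feasible sets respecting both limits:
- food bag+med kit+sleeping bag: weight 22, bulk 18, value 118
- food bag+lantern+sleeping bag: weight 16, bulk 18, value 110
- food bag+water filter+sleeping bag: weight 23, bulk 15, value 104
Best: 118 pts.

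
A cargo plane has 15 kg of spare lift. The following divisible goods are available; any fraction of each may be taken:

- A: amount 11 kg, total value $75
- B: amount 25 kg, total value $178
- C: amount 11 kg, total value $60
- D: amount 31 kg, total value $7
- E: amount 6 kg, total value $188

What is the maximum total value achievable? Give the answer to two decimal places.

Take in order of value per unit:
- E (188/6 per unit): all 6 → value 188, running total 188.00
- B (178/25 per unit): 9 of 25 → value 9×178/25 = 64.0800, running total 252.08
Total 252.08.

252.08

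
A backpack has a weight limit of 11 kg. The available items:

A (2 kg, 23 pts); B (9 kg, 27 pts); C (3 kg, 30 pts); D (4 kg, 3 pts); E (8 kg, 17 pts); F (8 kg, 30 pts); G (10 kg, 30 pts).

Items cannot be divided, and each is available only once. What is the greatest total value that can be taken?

60 pts

Check high-value combinations within 11 kg:
- C+F: weight 3+8=11, value 30+30=60
- A+C+D: weight 2+3+4=9, value 23+30+3=56
- A+C: weight 2+3=5, value 23+30=53
- A+F: weight 2+8=10, value 23+30=53
Best: 60 pts.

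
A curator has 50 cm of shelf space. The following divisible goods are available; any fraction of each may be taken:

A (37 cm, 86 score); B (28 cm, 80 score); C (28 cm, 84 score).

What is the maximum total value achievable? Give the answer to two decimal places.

146.86

Take in order of value per unit:
- C (84/28 per unit): all 28 → value 84, running total 84.00
- B (80/28 per unit): 22 of 28 → value 22×80/28 = 62.8571, running total 146.86
Total 146.86.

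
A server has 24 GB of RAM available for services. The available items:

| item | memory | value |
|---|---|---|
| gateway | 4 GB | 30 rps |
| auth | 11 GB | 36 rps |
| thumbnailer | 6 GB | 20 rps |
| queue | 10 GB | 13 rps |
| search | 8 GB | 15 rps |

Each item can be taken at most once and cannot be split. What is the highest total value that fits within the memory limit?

Check high-value combinations within 24 GB:
- gateway+auth+thumbnailer: memory 4+11+6=21, value 30+36+20=86
- gateway+auth+search: memory 4+11+8=23, value 30+36+15=81
- gateway+auth: memory 4+11=15, value 30+36=66
Best: 86 rps.

86 rps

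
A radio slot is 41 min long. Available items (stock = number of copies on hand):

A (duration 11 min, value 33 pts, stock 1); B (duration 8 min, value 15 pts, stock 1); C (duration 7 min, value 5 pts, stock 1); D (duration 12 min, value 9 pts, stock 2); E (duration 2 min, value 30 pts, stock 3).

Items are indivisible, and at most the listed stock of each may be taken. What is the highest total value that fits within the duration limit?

Best selections within duration 41 and stock limits:
- 1×A + 1×B + 1×D + 3×E: duration 37, value 147
- 1×A + 1×B + 1×C + 3×E: duration 32, value 143
- 1×A + 2×D + 3×E: duration 41, value 141
- 1×A + 1×B + 3×E: duration 25, value 138
Best: 147 pts.

147 pts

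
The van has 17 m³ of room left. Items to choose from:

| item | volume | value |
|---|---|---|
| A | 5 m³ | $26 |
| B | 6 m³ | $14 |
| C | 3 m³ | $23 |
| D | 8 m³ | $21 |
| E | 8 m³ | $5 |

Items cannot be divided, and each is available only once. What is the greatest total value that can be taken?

Check high-value combinations within 17 m³:
- A+C+D: volume 5+3+8=16, value 26+23+21=70
- A+B+C: volume 5+6+3=14, value 26+14+23=63
- B+C+D: volume 6+3+8=17, value 14+23+21=58
Best: $70.

$70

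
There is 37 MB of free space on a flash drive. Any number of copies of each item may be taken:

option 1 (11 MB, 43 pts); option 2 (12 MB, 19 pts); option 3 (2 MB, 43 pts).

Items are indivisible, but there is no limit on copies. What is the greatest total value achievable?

774 pts

Best value-per-unit is option 3 at 43/2, and filling with it alone uses size 18×2=36. No mix of the others beats 18×43 = 774.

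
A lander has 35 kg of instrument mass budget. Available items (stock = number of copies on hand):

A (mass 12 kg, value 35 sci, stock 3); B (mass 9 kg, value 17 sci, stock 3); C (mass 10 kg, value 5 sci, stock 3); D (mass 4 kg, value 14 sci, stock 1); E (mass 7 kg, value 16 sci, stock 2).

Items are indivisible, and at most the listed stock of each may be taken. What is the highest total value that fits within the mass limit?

100 sci

Top feasible selections:
- 2×A + 1×D + 1×E: mass 35, value 100
- 2×A + 1×B: mass 33, value 87
Best: 100 sci.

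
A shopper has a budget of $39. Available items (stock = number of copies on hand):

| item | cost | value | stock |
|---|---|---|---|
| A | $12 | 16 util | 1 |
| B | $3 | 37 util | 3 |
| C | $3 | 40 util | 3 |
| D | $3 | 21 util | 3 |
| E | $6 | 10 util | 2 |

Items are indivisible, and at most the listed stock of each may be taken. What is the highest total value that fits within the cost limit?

Top feasible selections:
- 3×B + 3×C + 3×D + 2×E: cost 39, value 314
- 1×A + 3×B + 3×C + 3×D: cost 39, value 310
Best: 314 util.

314 util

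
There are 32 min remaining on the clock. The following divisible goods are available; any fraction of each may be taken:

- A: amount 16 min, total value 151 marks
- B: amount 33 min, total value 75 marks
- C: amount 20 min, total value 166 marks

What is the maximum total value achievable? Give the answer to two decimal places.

Take in order of value per unit:
- A (151/16 per unit): all 16 → value 151, running total 151.00
- C (166/20 per unit): 16 of 20 → value 16×166/20 = 132.8000, running total 283.80
Total 283.80.

283.80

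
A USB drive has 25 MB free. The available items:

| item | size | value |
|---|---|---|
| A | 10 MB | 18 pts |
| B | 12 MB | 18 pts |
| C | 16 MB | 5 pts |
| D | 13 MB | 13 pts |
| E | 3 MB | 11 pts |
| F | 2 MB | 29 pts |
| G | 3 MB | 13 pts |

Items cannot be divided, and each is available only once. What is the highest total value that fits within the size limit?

Check high-value combinations within 25 MB:
- A+E+F+G: size 10+3+2+3=18, value 18+11+29+13=71
- B+E+F+G: size 12+3+2+3=20, value 18+11+29+13=71
- D+E+F+G: size 13+3+2+3=21, value 13+11+29+13=66
Best: 71 pts.

71 pts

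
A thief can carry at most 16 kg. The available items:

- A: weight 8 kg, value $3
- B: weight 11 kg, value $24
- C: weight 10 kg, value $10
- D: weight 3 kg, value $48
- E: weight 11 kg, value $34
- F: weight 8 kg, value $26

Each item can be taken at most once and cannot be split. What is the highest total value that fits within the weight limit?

This is a 0/1 knapsack; check combinations near the capacity.
- D+E: weight 3+11=14, value 48+34=82
- D+F: weight 3+8=11, value 48+26=74
- B+D: weight 11+3=14, value 24+48=72
- C+D: weight 10+3=13, value 10+48=58
Best: $82.

$82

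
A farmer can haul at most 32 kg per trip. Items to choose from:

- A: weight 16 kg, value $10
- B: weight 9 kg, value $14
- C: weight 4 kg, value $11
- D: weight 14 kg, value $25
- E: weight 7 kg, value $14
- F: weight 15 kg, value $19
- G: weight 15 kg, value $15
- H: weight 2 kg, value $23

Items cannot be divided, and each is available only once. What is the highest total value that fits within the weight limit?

$76

Check high-value combinations within 32 kg:
- B+D+E+H: weight 9+14+7+2=32, value 14+25+14+23=76
- C+D+E+H: weight 4+14+7+2=27, value 11+25+14+23=73
- B+C+D+H: weight 9+4+14+2=29, value 14+11+25+23=73
- C+E+F+H: weight 4+7+15+2=28, value 11+14+19+23=67
Best: $76.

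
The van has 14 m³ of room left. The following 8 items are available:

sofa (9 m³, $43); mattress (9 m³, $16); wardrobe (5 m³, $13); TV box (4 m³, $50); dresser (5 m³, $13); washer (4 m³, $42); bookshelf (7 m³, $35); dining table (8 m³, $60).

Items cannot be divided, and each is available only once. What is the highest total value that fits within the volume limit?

$110

Check high-value combinations within 14 m³:
- TV box+dining table: volume 4+8=12, value 50+60=110
- wardrobe+TV box+washer: volume 5+4+4=13, value 13+50+42=105
- TV box+dresser+washer: volume 4+5+4=13, value 50+13+42=105
- washer+dining table: volume 4+8=12, value 42+60=102
- sofa+TV box: volume 9+4=13, value 43+50=93
Best: $110.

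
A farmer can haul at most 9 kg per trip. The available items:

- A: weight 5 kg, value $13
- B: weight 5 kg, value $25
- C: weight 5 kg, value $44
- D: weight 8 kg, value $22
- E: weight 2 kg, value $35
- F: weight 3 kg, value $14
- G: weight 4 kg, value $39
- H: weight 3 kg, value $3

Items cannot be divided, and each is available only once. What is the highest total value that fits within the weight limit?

Check high-value combinations within 9 kg:
- E+F+G: weight 2+3+4=9, value 35+14+39=88
- C+G: weight 5+4=9, value 44+39=83
- C+E: weight 5+2=7, value 44+35=79
- E+G+H: weight 2+4+3=9, value 35+39+3=77
- E+G: weight 2+4=6, value 35+39=74
Best: $88.

$88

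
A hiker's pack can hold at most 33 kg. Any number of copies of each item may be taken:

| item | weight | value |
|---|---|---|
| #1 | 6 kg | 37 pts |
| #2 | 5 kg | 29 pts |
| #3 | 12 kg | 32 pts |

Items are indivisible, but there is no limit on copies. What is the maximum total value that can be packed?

Best value-per-unit is #1 at 37/6; filling with it alone gives 5×37 = 185.
Optimal mix: 3×#1 + 3×#2 → weight 33, value 198.

198 pts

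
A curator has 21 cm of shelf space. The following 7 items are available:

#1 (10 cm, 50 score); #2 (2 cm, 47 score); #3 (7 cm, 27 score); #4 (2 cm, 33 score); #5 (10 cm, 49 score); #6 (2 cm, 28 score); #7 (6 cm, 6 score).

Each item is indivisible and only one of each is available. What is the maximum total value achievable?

Check high-value combinations within 21 cm:
- #1+#2+#4+#6: length 10+2+2+2=16, value 50+47+33+28=158
- #2+#4+#5+#6: length 2+2+10+2=16, value 47+33+49+28=157
- #1+#2+#3+#4: length 10+2+7+2=21, value 50+47+27+33=157
Best: 158 score.

158 score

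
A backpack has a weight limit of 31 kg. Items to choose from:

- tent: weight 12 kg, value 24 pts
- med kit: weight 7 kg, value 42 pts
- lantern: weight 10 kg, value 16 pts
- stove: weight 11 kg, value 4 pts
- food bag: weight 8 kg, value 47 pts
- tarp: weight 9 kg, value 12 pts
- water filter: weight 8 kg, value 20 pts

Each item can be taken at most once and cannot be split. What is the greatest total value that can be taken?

113 pts

This is a 0/1 knapsack; check combinations near the capacity.
- tent+med kit+food bag: weight 12+7+8=27, value 24+42+47=113
- med kit+food bag+water filter: weight 7+8+8=23, value 42+47+20=109
- med kit+lantern+food bag: weight 7+10+8=25, value 42+16+47=105
- med kit+food bag+tarp: weight 7+8+9=24, value 42+47+12=101
- med kit+stove+food bag: weight 7+11+8=26, value 42+4+47=93
Best: 113 pts.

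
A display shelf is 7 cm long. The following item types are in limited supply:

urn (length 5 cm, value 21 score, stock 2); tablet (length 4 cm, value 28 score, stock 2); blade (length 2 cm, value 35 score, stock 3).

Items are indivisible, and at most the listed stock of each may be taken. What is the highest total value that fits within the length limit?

Top feasible selections:
- 3×blade: length 6, value 105
- 2×blade: length 4, value 70
- 1×tablet + 1×blade: length 6, value 63
Best: 105 score.

105 score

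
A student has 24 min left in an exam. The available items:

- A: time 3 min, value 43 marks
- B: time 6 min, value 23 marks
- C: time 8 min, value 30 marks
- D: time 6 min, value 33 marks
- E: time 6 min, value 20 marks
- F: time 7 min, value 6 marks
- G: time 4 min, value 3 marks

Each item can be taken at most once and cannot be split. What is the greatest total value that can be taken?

129 marks

Check high-value combinations within 24 min:
- A+B+C+D: time 3+6+8+6=23, value 43+23+30+33=129
- A+C+D+E: time 3+8+6+6=23, value 43+30+33+20=126
- A+B+D+E: time 3+6+6+6=21, value 43+23+33+20=119
- A+B+C+E: time 3+6+8+6=23, value 43+23+30+20=116
Best: 129 marks.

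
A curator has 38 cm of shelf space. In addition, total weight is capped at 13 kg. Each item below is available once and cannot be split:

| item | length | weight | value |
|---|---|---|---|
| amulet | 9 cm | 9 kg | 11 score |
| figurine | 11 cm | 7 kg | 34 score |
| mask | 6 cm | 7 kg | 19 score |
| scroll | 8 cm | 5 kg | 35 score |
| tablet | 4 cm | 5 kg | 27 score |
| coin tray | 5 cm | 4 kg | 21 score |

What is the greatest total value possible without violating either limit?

69 score

Feasible sets respecting both limits:
- figurine+scroll: length 19, weight 12, value 69
- scroll+tablet: length 12, weight 10, value 62
- figurine+tablet: length 15, weight 12, value 61
- scroll+coin tray: length 13, weight 9, value 56
Best: 69 score.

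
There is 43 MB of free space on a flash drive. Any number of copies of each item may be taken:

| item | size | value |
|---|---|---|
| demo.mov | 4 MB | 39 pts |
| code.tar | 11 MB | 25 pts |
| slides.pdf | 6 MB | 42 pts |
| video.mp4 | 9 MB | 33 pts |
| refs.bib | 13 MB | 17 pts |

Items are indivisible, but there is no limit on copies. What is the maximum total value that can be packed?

393 pts

Best value-per-unit is demo.mov at 39/4; filling with it alone gives 10×39 = 390.
Optimal mix: 9×demo.mov + 1×slides.pdf → size 42, value 393.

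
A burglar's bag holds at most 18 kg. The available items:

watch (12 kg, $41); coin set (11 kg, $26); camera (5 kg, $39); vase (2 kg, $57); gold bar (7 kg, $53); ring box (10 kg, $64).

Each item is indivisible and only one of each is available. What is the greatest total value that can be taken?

Check high-value combinations within 18 kg:
- camera+vase+ring box: weight 5+2+10=17, value 39+57+64=160
- camera+vase+gold bar: weight 5+2+7=14, value 39+57+53=149
- coin set+camera+vase: weight 11+5+2=18, value 26+39+57=122
- vase+ring box: weight 2+10=12, value 57+64=121
- gold bar+ring box: weight 7+10=17, value 53+64=117
Best: $160.

$160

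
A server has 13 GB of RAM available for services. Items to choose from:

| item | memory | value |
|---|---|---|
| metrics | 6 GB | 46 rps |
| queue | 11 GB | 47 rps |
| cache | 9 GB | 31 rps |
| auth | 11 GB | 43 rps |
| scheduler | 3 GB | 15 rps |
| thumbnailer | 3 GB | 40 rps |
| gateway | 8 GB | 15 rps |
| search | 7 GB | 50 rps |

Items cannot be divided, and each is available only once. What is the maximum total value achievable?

Check high-value combinations within 13 GB:
- scheduler+thumbnailer+search: memory 3+3+7=13, value 15+40+50=105
- metrics+scheduler+thumbnailer: memory 6+3+3=12, value 46+15+40=101
- metrics+search: memory 6+7=13, value 46+50=96
- thumbnailer+search: memory 3+7=10, value 40+50=90
Best: 105 rps.

105 rps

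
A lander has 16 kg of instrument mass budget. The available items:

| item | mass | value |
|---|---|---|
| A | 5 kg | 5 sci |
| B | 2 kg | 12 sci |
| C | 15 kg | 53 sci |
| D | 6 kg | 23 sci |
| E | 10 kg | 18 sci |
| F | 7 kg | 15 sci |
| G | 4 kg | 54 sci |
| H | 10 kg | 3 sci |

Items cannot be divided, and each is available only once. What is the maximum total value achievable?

Check high-value combinations within 16 kg:
- B+D+G: mass 2+6+4=12, value 12+23+54=89
- B+E+G: mass 2+10+4=16, value 12+18+54=84
- A+D+G: mass 5+6+4=15, value 5+23+54=82
- B+F+G: mass 2+7+4=13, value 12+15+54=81
- D+G: mass 6+4=10, value 23+54=77
Best: 89 sci.

89 sci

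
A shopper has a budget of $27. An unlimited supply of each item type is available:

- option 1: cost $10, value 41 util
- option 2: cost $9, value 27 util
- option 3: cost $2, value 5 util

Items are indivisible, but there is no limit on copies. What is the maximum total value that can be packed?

Best value-per-unit is option 1 at 41/10; filling with it alone gives 2×41 = 82.
Optimal mix: 2×option 1 + 3×option 3 → cost 26, value 97.

97 util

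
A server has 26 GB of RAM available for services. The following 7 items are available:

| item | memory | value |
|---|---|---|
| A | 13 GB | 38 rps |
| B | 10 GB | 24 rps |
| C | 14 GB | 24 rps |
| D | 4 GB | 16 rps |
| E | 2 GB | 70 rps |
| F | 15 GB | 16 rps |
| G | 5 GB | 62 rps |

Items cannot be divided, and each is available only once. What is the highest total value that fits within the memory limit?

186 rps

This is a 0/1 knapsack; check combinations near the capacity.
- A+D+E+G: memory 13+4+2+5=24, value 38+16+70+62=186
- B+D+E+G: memory 10+4+2+5=21, value 24+16+70+62=172
- C+D+E+G: memory 14+4+2+5=25, value 24+16+70+62=172
Best: 186 rps.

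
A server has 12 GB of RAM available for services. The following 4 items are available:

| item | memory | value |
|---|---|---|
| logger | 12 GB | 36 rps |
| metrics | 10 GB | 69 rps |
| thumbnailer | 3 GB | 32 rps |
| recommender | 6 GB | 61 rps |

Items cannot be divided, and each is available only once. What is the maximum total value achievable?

This is a 0/1 knapsack; check combinations near the capacity.
- thumbnailer+recommender: memory 3+6=9, value 32+61=93
- metrics: memory 10, value 69
- recommender: memory 6, value 61
Best: 93 rps.

93 rps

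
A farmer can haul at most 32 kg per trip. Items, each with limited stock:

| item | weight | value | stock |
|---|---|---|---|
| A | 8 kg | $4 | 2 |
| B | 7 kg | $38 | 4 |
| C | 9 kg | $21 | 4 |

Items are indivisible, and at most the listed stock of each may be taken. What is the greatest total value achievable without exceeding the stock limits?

$152

Best selections within weight 32 and stock limits:
- 4×B: weight 28, value 152
- 3×B + 1×C: weight 30, value 135
- 1×A + 3×B: weight 29, value 118
- 2×B + 2×C: weight 32, value 118
Best: $152.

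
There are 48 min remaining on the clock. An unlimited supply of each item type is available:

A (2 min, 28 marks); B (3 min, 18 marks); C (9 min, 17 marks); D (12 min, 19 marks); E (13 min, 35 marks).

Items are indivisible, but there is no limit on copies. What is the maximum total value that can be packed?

672 marks

Best value-per-unit is A at 28/2, and filling with it alone uses time 24×2=48. No mix of the others beats 24×28 = 672.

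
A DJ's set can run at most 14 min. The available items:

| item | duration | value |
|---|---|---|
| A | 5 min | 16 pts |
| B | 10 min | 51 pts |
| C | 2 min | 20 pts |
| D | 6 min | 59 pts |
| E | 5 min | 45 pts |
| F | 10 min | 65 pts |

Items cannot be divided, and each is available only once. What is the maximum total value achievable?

124 pts

Check high-value combinations within 14 min:
- C+D+E: duration 2+6+5=13, value 20+59+45=124
- D+E: duration 6+5=11, value 59+45=104
- A+C+D: duration 5+2+6=13, value 16+20+59=95
Best: 124 pts.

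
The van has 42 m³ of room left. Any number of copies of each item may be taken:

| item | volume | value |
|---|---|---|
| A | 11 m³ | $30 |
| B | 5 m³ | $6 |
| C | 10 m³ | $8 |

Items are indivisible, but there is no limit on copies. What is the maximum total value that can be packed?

Best value-per-unit is A at 30/11; filling with it alone gives 3×30 = 90.
Optimal mix: 3×A + 1×B → volume 38, value 96.

$96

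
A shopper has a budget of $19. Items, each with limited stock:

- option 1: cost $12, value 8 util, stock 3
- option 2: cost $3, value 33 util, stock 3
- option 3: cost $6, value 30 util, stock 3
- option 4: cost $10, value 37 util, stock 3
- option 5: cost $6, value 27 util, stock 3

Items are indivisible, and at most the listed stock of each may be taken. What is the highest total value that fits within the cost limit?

Best selections within cost 19 and stock limits:
- 3×option 2 + 1×option 4: cost 19, value 136
- 3×option 2 + 1×option 3: cost 15, value 129
- 3×option 2 + 1×option 5: cost 15, value 126
Best: 136 util.

136 util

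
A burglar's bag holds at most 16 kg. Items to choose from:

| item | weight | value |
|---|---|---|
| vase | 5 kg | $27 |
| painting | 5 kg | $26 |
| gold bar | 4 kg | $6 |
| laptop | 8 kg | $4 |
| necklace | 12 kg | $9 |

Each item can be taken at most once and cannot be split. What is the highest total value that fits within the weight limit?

This is a 0/1 knapsack; check combinations near the capacity.
- vase+painting+gold bar: weight 5+5+4=14, value 27+26+6=59
- vase+painting: weight 5+5=10, value 27+26=53
- vase+gold bar: weight 5+4=9, value 27+6=33
- painting+gold bar: weight 5+4=9, value 26+6=32
- vase+laptop: weight 5+8=13, value 27+4=31
Best: $59.

$59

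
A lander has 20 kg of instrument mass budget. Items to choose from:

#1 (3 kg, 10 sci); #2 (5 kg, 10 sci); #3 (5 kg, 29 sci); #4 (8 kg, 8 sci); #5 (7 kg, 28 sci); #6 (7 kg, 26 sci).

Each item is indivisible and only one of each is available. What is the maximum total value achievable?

Check high-value combinations within 20 kg:
- #3+#5+#6: mass 5+7+7=19, value 29+28+26=83
- #1+#2+#3+#5: mass 3+5+5+7=20, value 10+10+29+28=77
- #1+#2+#3+#6: mass 3+5+5+7=20, value 10+10+29+26=75
- #1+#3+#5: mass 3+5+7=15, value 10+29+28=67
Best: 83 sci.

83 sci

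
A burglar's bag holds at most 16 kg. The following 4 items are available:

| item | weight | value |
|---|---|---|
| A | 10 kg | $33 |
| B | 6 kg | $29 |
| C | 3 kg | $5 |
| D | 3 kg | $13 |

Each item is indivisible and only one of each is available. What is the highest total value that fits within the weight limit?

This is a 0/1 knapsack; check combinations near the capacity.
- A+B: weight 10+6=16, value 33+29=62
- A+C+D: weight 10+3+3=16, value 33+5+13=51
- B+C+D: weight 6+3+3=12, value 29+5+13=47
Best: $62.

$62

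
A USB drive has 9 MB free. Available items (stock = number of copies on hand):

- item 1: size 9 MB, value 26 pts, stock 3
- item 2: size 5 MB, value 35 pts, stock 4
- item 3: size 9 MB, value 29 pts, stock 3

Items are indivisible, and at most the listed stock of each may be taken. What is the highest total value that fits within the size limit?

Best selections within size 9 and stock limits:
- 1×item 2: size 5, value 35
- 1×item 3: size 9, value 29
Best: 35 pts.

35 pts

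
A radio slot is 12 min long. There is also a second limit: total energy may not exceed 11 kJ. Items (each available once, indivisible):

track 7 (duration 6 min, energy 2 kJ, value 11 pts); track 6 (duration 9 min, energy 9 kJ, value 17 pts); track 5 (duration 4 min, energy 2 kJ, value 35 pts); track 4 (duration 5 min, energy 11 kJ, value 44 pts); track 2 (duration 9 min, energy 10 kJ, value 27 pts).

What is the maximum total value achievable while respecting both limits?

Feasible sets respecting both limits:
- track 7+track 5: duration 10, energy 4, value 46
- track 4: duration 5, energy 11, value 44
- track 5: duration 4, energy 2, value 35
- track 2: duration 9, energy 10, value 27
Best: 46 pts.

46 pts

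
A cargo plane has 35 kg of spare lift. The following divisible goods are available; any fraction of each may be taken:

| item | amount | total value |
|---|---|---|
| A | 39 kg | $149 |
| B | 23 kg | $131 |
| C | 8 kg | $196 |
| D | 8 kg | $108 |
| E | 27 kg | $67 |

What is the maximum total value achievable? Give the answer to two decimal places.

Take in order of value per unit:
- C (196/8 per unit): all 8 → value 196, running total 196.00
- D (108/8 per unit): all 8 → value 108, running total 304.00
- B (131/23 per unit): 19 of 23 → value 19×131/23 = 108.2174, running total 412.22
Total 412.22.

412.22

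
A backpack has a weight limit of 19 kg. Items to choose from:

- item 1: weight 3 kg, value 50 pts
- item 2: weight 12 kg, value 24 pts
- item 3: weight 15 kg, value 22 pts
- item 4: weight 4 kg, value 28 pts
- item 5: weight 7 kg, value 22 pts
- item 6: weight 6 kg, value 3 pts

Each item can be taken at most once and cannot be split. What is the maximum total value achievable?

Check high-value combinations within 19 kg:
- item 1+item 2+item 4: weight 3+12+4=19, value 50+24+28=102
- item 1+item 4+item 5: weight 3+4+7=14, value 50+28+22=100
- item 1+item 4+item 6: weight 3+4+6=13, value 50+28+3=81
- item 1+item 4: weight 3+4=7, value 50+28=78
- item 1+item 5+item 6: weight 3+7+6=16, value 50+22+3=75
Best: 102 pts.

102 pts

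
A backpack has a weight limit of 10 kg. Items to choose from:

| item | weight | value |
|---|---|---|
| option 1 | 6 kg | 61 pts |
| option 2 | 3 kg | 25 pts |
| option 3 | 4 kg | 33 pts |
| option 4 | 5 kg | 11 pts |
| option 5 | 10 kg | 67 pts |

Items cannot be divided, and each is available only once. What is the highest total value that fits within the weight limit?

Check high-value combinations within 10 kg:
- option 1+option 3: weight 6+4=10, value 61+33=94
- option 1+option 2: weight 6+3=9, value 61+25=86
- option 5: weight 10, value 67
Best: 94 pts.

94 pts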